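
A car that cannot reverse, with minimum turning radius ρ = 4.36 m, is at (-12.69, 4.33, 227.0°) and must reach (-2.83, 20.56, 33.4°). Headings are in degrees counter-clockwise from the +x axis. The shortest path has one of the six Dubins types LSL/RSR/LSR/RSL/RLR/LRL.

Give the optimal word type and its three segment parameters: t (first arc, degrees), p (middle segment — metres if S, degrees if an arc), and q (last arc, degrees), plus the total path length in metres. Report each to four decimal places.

RSL: t = 195.1081°, p = 17.9678 m, q = 1.5081°, L = 32.9296 m

Let ψ = atan2(Δy, Δx) = atan2(16.23, 9.86) = 58.7206° be the start→goal bearing.
Normalize: d = |goal − start| / ρ = 18.990326/4.36 = 4.355579, α = (θ_start − ψ) mod 360° = 168.2794° = 2.937029 rad, β = (θ_goal − ψ) mod 360° = 334.6794° = 5.841257 rad.
Common terms: sin α = 0.203140, cos α = -0.979150, sin β = -0.427683, cos β = 0.903929, cos(α−β) = -0.971961, d² = 18.971073. Work in radians in the unit-radius frame; every candidate has L = ρ·(t + p + q).
LSL: p² = 2 + d² − 2cos(α−β) + 2d(sin α − sin β) = 28.410190; p = √p² = 5.330121; φ = atan2(cos β − cos α, d + sin α − sin β) = 0.361086 rad; t = (φ − α) mod 2π = 3.707241 rad, q = (β − φ) mod 2π = 5.480172 rad → L = 4.36·(3.707241 + 5.330121 + 5.480172) = 4.36·14.517534 = 63.296449 m
RSR: p² = 2 + d² − 2cos(α−β) + 2d(sin β − sin α) = 17.419799; p = √p² = 4.173703; φ = atan2(cos α − cos β, d − sin α + sin β) = -0.468084 rad; t = (α − φ) mod 2π = 3.405113 rad, q = (φ − β) mod 2π = 6.257030 rad → L = 4.36·(3.405113 + 4.173703 + 6.257030) = 4.36·13.835846 = 60.324289 m
LSR: p² = d² − 2 + 2cos(α−β) + 2d(sin α + sin β) = 13.071116; p = √p² = 3.615400; φ = atan2(−cos α − cos β, d + sin α + sin β) − atan2(−2, p) = 0.523495 rad; t = (φ − α) mod 2π = 3.869651 rad, q = (φ − β) mod 2π = 0.965423 rad → L = 4.36·(3.869651 + 3.615400 + 0.965423) = 4.36·8.450474 = 36.844067 m
RSL: p² = d² − 2 + 2cos(α−β) − 2d(sin α + sin β) = 16.983185; p = √p² = 4.121066; φ = atan2(cos α + cos β, d − sin α − sin β) − atan2(2, p) = -0.468250 rad; t = (α − φ) mod 2π = 3.405279 rad, q = (β − φ) mod 2π = 0.026322 rad → L = 4.36·(3.405279 + 4.121066 + 0.026322) = 4.36·7.552667 = 32.929627 m
RLR: c = (6 − d² + 2cos(α−β) + 2d(sin α − sin β))/8 = -1.177475, |c| > 1 → infeasible
LRL: c = (6 − d² + 2cos(α−β) − 2d(sin α − sin β))/8 = -2.551274, |c| > 1 → infeasible
Shortest: RSL with L = 32.929627 m ≈ 32.9296 m
Convert RSL to answer units (arcs ×180/π): t = 3.405279·180/π = 195.1081°, p = ρ·p = 4.36·4.121066 = 17.9678 m, q = 0.026322·180/π = 1.5081°, L = 32.9296 m.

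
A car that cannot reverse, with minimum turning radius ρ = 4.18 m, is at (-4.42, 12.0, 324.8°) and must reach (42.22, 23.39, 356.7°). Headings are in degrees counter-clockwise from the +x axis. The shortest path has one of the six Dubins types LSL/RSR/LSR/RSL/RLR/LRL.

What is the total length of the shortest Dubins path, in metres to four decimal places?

48.4770 m

Let ψ = atan2(Δy, Δx) = atan2(11.39, 46.64) = 13.7236° be the start→goal bearing.
Normalize: d = |goal − start| / ρ = 48.010642/4.18 = 11.485799, α = (θ_start − ψ) mod 360° = 311.0764° = 5.429307 rad, β = (θ_goal − ψ) mod 360° = 342.9764° = 5.986067 rad.
Common terms: sin α = -0.753835, cos α = 0.657064, sin β = -0.292766, cos β = 0.956184, cos(α−β) = 0.848972, d² = 131.923588. Work in radians in the unit-radius frame; every candidate has L = ρ·(t + p + q).
LSL: p² = 2 + d² − 2cos(α−β) + 2d(sin α − sin β) = 121.634169; p = √p² = 11.028788; φ = atan2(cos β − cos α, d + sin α − sin β) = 0.027125 rad; t = (φ − α) mod 2π = 0.881004 rad, q = (β − φ) mod 2π = 5.958942 rad → L = 4.18·(0.881004 + 11.028788 + 5.958942) = 4.18·17.868734 = 74.691306 m
RSR: p² = 2 + d² − 2cos(α−β) + 2d(sin β − sin α) = 142.817120; p = √p² = 11.950612; φ = atan2(cos α − cos β, d − sin α + sin β) = -0.025032 rad; t = (α − φ) mod 2π = 5.454339 rad, q = (φ − β) mod 2π = 0.272086 rad → L = 4.18·(5.454339 + 11.950612 + 0.272086) = 4.18·17.677037 = 73.890015 m
LSR: p² = d² − 2 + 2cos(α−β) + 2d(sin α + sin β) = 107.579434; p = √p² = 10.372051; φ = atan2(−cos α − cos β, d + sin α + sin β) − atan2(−2, p) = 0.037163 rad; t = (φ − α) mod 2π = 0.891042 rad, q = (φ − β) mod 2π = 0.334282 rad → L = 4.18·(0.891042 + 10.372051 + 0.334282) = 4.18·11.597375 = 48.477026 m
RSL: p² = d² − 2 + 2cos(α−β) − 2d(sin α + sin β) = 155.663629; p = √p² = 12.476523; φ = atan2(cos α + cos β, d − sin α − sin β) − atan2(2, p) = -0.030927 rad; t = (α − φ) mod 2π = 5.460233 rad, q = (β − φ) mod 2π = 6.016993 rad → L = 4.18·(5.460233 + 12.476523 + 6.016993) = 4.18·23.953750 = 100.126673 m
RLR: c = (6 − d² + 2cos(α−β) + 2d(sin α − sin β))/8 = -16.852140, |c| > 1 → infeasible
LRL: c = (6 − d² + 2cos(α−β) − 2d(sin α − sin β))/8 = -14.204271, |c| > 1 → infeasible
Shortest: LSR with L = 48.477026 m ≈ 48.4770 m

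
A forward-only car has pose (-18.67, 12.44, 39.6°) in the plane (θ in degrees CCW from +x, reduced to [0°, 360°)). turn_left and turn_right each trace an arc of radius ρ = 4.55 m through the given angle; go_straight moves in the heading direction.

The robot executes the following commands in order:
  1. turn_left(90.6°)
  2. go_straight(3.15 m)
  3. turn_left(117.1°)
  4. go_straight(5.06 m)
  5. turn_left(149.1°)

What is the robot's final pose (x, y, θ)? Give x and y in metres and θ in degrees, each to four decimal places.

(-22.8561, 10.0215, 36.4000°)

set_pose: (x, y, θ) = (-18.6700, 12.4400, 39.6000°), ρ = 4.55
turn_left(90.6°): centre at ρ to the left, rotate +90.6° → (-18.0950, 18.8827, 130.2000°)
go_straight(3.15): x += 3.15·cos θ, y += 3.15·sin θ → (-20.1282, 21.2886, 130.2000°)
turn_left(117.1°): centre at ρ to the left, rotate +117.1° → (-27.8010, 20.1077, 247.3000°)
go_straight(5.06): x += 5.06·cos θ, y += 5.06·sin θ → (-29.7537, 15.4396, 247.3000°)
turn_left(149.1°): centre at ρ to the left, rotate +149.1° → (-22.8561, 10.0215, 396.4000° ≡ 36.4000°)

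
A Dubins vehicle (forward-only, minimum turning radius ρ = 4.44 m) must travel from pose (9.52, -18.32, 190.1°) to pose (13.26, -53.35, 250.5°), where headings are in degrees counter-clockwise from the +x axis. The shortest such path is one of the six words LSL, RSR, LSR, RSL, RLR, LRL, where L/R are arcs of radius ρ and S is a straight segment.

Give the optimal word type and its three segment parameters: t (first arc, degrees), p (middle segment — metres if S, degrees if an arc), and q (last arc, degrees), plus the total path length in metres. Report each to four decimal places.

LSR: t = 95.2010°, p = 27.8195 m, q = 34.8010°, L = 37.8937 m

Let ψ = atan2(Δy, Δx) = atan2(-35.03, 3.74) = -83.9059° be the start→goal bearing.
Normalize: d = |goal − start| / ρ = 35.229086/4.44 = 7.934479, α = (θ_start − ψ) mod 360° = 274.0059° = 4.782305 rad, β = (θ_goal − ψ) mod 360° = 334.4059° = 5.836483 rad.
Common terms: sin α = -0.997557, cos α = 0.069859, sin β = -0.431993, cos β = 0.901877, cos(α−β) = 0.493942, d² = 62.955954. Work in radians in the unit-radius frame; every candidate has L = ρ·(t + p + q).
LSL: p² = 2 + d² − 2cos(α−β) + 2d(sin α − sin β) = 54.993168; p = √p² = 7.415738; φ = atan2(cos β − cos α, d + sin α − sin β) = 0.112433 rad; t = (φ − α) mod 2π = 1.613314 rad, q = (β − φ) mod 2π = 5.724050 rad → L = 4.44·(1.613314 + 7.415738 + 5.724050) = 4.44·14.753102 = 65.503773 m
RSR: p² = 2 + d² − 2cos(α−β) + 2d(sin β − sin α) = 72.942973; p = √p² = 8.540666; φ = atan2(cos α − cos β, d − sin α + sin β) = -0.097573 rad; t = (α − φ) mod 2π = 4.879878 rad, q = (φ − β) mod 2π = 0.349129 rad → L = 4.44·(4.879878 + 8.540666 + 0.349129) = 4.44·13.769672 = 61.137345 m
LSR: p² = d² − 2 + 2cos(α−β) + 2d(sin α + sin β) = 39.258364; p = √p² = 6.265650; φ = atan2(−cos α − cos β, d + sin α + sin β) − atan2(−2, p) = 0.160690 rad; t = (φ − α) mod 2π = 1.661571 rad, q = (φ − β) mod 2π = 0.607392 rad → L = 4.44·(1.661571 + 6.265650 + 0.607392) = 4.44·8.534612 = 37.893677 m
RSL: p² = d² − 2 + 2cos(α−β) − 2d(sin α + sin β) = 84.629312; p = √p² = 9.199419; φ = atan2(cos α + cos β, d − sin α − sin β) − atan2(2, p) = -0.110671 rad; t = (α − φ) mod 2π = 4.892975 rad, q = (β − φ) mod 2π = 5.947154 rad → L = 4.44·(4.892975 + 9.199419 + 5.947154) = 4.44·20.039548 = 88.975595 m
RLR: c = (6 − d² + 2cos(α−β) + 2d(sin α − sin β))/8 = -8.117872, |c| > 1 → infeasible
LRL: c = (6 − d² + 2cos(α−β) − 2d(sin α − sin β))/8 = -5.874146, |c| > 1 → infeasible
Shortest: LSR with L = 37.893677 m ≈ 37.8937 m
Convert LSR to answer units (arcs ×180/π): t = 1.661571·180/π = 95.2010°, p = ρ·p = 4.44·6.265650 = 27.8195 m, q = 0.607392·180/π = 34.8010°, L = 37.8937 m.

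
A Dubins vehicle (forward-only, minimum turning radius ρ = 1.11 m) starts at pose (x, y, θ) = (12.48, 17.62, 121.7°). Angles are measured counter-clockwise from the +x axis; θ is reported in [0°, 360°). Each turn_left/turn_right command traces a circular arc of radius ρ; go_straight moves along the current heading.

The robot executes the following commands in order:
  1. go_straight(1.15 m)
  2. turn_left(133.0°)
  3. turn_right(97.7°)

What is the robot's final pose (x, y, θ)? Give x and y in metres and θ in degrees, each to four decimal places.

(8.3563, 17.5792, 157.0000°)

set_pose: (x, y, θ) = (12.4800, 17.6200, 121.7000°), ρ = 1.11
go_straight(1.15): x += 1.15·cos θ, y += 1.15·sin θ → (11.8757, 18.5984, 121.7000°)
turn_left(133.0°): centre at ρ to the left, rotate +133.0° → (9.8606, 18.3081, 254.7000°)
turn_right(97.7°): centre at ρ to the right, rotate −97.7° → (8.3563, 17.5792, 157.0000°)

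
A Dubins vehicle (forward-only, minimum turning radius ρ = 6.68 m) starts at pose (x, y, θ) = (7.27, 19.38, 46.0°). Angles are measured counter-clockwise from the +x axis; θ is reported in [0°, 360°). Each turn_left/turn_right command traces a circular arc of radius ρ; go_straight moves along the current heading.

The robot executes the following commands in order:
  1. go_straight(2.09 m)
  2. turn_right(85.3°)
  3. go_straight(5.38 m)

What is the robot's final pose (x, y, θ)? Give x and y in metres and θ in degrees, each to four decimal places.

set_pose: (x, y, θ) = (7.2700, 19.3800, 46.0000°), ρ = 6.68
go_straight(2.09): x += 2.09·cos θ, y += 2.09·sin θ → (8.7218, 20.8834, 46.0000°)
turn_right(85.3°): centre at ρ to the right, rotate −85.3° → (17.7580, 21.4124, -39.3000° ≡ 320.7000°)
go_straight(5.38): x += 5.38·cos θ, y += 5.38·sin θ → (21.9213, 18.0048, 320.7000°)

(21.9213, 18.0048, 320.7000°)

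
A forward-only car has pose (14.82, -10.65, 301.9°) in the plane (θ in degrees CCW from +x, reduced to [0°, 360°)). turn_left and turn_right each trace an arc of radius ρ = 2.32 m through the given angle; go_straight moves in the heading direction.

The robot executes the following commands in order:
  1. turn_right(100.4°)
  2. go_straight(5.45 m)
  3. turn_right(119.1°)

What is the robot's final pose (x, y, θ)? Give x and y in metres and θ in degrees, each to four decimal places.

set_pose: (x, y, θ) = (14.8200, -10.6500, 301.9000°), ρ = 2.32
turn_right(100.4°): centre at ρ to the right, rotate −100.4° → (13.7007, -14.0345, 201.5000°)
go_straight(5.45): x += 5.45·cos θ, y += 5.45·sin θ → (8.6299, -16.0320, 201.5000°)
turn_right(119.1°): centre at ρ to the right, rotate −119.1° → (5.4800, -13.5666, 82.4000°)

(5.4800, -13.5666, 82.4000°)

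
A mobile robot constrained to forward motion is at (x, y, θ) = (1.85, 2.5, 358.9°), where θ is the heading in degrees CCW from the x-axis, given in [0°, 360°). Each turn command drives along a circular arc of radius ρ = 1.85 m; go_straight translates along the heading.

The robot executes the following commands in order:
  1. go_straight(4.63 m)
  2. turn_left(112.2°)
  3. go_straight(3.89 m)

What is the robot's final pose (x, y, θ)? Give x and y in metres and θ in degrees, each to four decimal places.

(6.8402, 8.5560, 111.1000°)

set_pose: (x, y, θ) = (1.8500, 2.5000, 358.9000°), ρ = 1.85
go_straight(4.63): x += 4.63·cos θ, y += 4.63·sin θ → (6.4791, 2.4111, 358.9000°)
turn_left(112.2°): centre at ρ to the left, rotate +112.2° → (8.2406, 4.9268, 471.1000° ≡ 111.1000°)
go_straight(3.89): x += 3.89·cos θ, y += 3.89·sin θ → (6.8402, 8.5560, 111.1000°)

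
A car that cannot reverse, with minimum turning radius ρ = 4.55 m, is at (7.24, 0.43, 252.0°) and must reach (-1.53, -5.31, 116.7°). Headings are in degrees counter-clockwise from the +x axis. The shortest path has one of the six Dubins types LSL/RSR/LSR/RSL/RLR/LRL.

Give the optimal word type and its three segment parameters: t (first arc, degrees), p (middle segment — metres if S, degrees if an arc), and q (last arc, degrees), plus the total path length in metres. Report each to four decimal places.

Let ψ = atan2(Δy, Δx) = atan2(-5.74, -8.77) = -146.7951° be the start→goal bearing.
Normalize: d = |goal − start| / ρ = 10.481436/4.55 = 2.303612, α = (θ_start − ψ) mod 360° = 38.7951° = 0.677102 rad, β = (θ_goal − ψ) mod 360° = 263.4951° = 4.598857 rad.
Common terms: sin α = 0.626537, cos α = 0.779392, sin β = -0.993562, cos β = -0.113288, cos(α−β) = -0.710799, d² = 5.306630. Work in radians in the unit-radius frame; every candidate has L = ρ·(t + p + q).
LSL: p² = 2 + d² − 2cos(α−β) + 2d(sin α − sin β) = 16.192390; p = √p² = 4.023977; φ = atan2(cos β − cos α, d + sin α − sin β) = -0.223701 rad; t = (φ − α) mod 2π = 5.382382 rad, q = (β − φ) mod 2π = 4.822558 rad → L = 4.55·(5.382382 + 4.023977 + 4.822558) = 4.55·14.228917 = 64.741572 m
RSR: p² = 2 + d² − 2cos(α−β) + 2d(sin β − sin α) = 1.264068; p = √p² = 1.124308; φ = atan2(cos α − cos β, d − sin α + sin β) = 0.917331 rad; t = (α − φ) mod 2π = 6.042956 rad, q = (φ − β) mod 2π = 2.601660 rad → L = 4.55·(6.042956 + 1.124308 + 2.601660) = 4.55·9.768923 = 44.448601 m
LSR: p² = d² − 2 + 2cos(α−β) + 2d(sin α + sin β) = 0.194064; p = √p² = 0.440527; φ = atan2(−cos α − cos β, d + sin α + sin β) − atan2(−2, p) = 1.022713 rad; t = (φ − α) mod 2π = 0.345611 rad, q = (φ − β) mod 2π = 2.707042 rad → L = 4.55·(0.345611 + 0.440527 + 2.707042) = 4.55·3.493180 = 15.893968 m
RSL: p² = d² − 2 + 2cos(α−β) − 2d(sin α + sin β) = 3.575998; p = √p² = 1.891031; φ = atan2(cos α + cos β, d − sin α − sin β) − atan2(2, p) = -0.568966 rad; t = (α − φ) mod 2π = 1.246068 rad, q = (β − φ) mod 2π = 5.167823 rad → L = 4.55·(1.246068 + 1.891031 + 5.167823) = 4.55·8.304922 = 37.787393 m
RLR: c = (6 − d² + 2cos(α−β) + 2d(sin α − sin β))/8 = 0.841992; p = 2π − arccos c = 5.713353 rad; φ = atan2(cos α − cos β, d − sin α + sin β) = 0.917331 rad; t = (α − φ + p/2) mod 2π = 2.616448 rad, q = (α − β − t + p) mod 2π = 5.458336 rad → L = 4.55·(2.616448 + 5.713353 + 5.458336) = 4.55·13.788137 = 62.736023 m
LRL: c = (6 − d² + 2cos(α−β) − 2d(sin α − sin β))/8 = -1.024049, |c| > 1 → infeasible
Shortest: LSR with L = 15.893968 m ≈ 15.8940 m
Convert LSR to answer units (arcs ×180/π): t = 0.345611·180/π = 19.8021°, p = ρ·p = 4.55·0.440527 = 2.0044 m, q = 2.707042·180/π = 155.1021°, L = 15.8940 m.

LSR: t = 19.8021°, p = 2.0044 m, q = 155.1021°, L = 15.8940 m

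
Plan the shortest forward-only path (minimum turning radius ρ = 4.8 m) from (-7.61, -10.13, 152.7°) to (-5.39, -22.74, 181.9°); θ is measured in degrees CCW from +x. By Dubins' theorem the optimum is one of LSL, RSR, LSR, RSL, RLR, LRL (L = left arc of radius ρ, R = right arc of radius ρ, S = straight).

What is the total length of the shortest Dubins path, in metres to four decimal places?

Let ψ = atan2(Δy, Δx) = atan2(-12.61, 2.22) = -80.0154° be the start→goal bearing.
Normalize: d = |goal − start| / ρ = 12.803925/4.8 = 2.667484, α = (θ_start − ψ) mod 360° = 232.7154° = 4.061649 rad, β = (θ_goal − ψ) mod 360° = 261.9154° = 4.571285 rad.
Common terms: sin α = -0.795636, cos α = -0.605775, sin β = -0.990061, cos β = -0.140636, cos(α−β) = 0.872922, d² = 7.115473. Work in radians in the unit-radius frame; every candidate has L = ρ·(t + p + q).
LSL: p² = 2 + d² − 2cos(α−β) + 2d(sin α − sin β) = 8.406883; p = √p² = 2.899463; φ = atan2(cos β − cos α, d + sin α − sin β) = 0.161119 rad; t = (φ − α) mod 2π = 2.382655 rad, q = (β − φ) mod 2π = 4.410166 rad → L = 4.8·(2.382655 + 2.899463 + 4.410166) = 4.8·9.692284 = 46.522963 m
RSR: p² = 2 + d² − 2cos(α−β) + 2d(sin β − sin α) = 6.332375; p = √p² = 2.516421; φ = atan2(cos α − cos β, d − sin α + sin β) = -0.185911 rad; t = (α − φ) mod 2π = 4.247560 rad, q = (φ − β) mod 2π = 1.525989 rad → L = 4.8·(4.247560 + 2.516421 + 1.525989) = 4.8·8.289970 = 39.791857 m
LSR: p² = d² − 2 + 2cos(α−β) + 2d(sin α + sin β) = -2.665322 < 0 → infeasible
RSL: p² = d² − 2 + 2cos(α−β) − 2d(sin α + sin β) = 16.387956; p = √p² = 4.048204; φ = atan2(cos α + cos β, d − sin α − sin β) − atan2(2, p) = -0.624943 rad; t = (α − φ) mod 2π = 4.686592 rad, q = (β − φ) mod 2π = 5.196228 rad → L = 4.8·(4.686592 + 4.048204 + 5.196228) = 4.8·13.931024 = 66.868913 m
RLR: c = (6 − d² + 2cos(α−β) + 2d(sin α − sin β))/8 = 0.208453; p = 2π − arccos c = 4.922382 rad; φ = atan2(cos α − cos β, d − sin α + sin β) = -0.185911 rad; t = (α − φ + p/2) mod 2π = 0.425566 rad, q = (α − β − t + p) mod 2π = 3.987180 rad → L = 4.8·(0.425566 + 4.922382 + 3.987180) = 4.8·9.335128 = 44.808615 m
LRL: c = (6 − d² + 2cos(α−β) − 2d(sin α − sin β))/8 = -0.050860; p = 2π − arccos c = 4.661507 rad; φ = atan2(cos β − cos α, d + sin α − sin β) = 0.161119 rad; t = (φ − α + p/2) mod 2π = 4.713408 rad, q = (β − α − t + p) mod 2π = 0.457734 rad → L = 4.8·(4.713408 + 4.661507 + 0.457734) = 4.8·9.832649 = 47.196717 m
Shortest: RSR with L = 39.791857 m ≈ 39.7919 m

39.7919 m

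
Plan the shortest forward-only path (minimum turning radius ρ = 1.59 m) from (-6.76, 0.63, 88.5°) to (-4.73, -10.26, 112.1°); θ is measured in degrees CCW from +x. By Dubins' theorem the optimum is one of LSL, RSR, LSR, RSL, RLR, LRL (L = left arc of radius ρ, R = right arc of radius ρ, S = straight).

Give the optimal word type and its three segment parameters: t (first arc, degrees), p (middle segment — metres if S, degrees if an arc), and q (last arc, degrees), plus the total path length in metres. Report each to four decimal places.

Let ψ = atan2(Δy, Δx) = atan2(-10.89, 2.03) = -79.4407° be the start→goal bearing.
Normalize: d = |goal − start| / ρ = 11.077590/1.59 = 6.967038, α = (θ_start − ψ) mod 360° = 167.9407° = 2.931118 rad, β = (θ_goal − ψ) mod 360° = 191.5407° = 3.343016 rad.
Common terms: sin α = 0.208924, cos α = -0.977932, sin β = -0.200064, cos β = -0.979783, cos(α−β) = 0.916363, d² = 48.539615. Work in radians in the unit-radius frame; every candidate has L = ρ·(t + p + q).
LSL: p² = 2 + d² − 2cos(α−β) + 2d(sin α − sin β) = 54.405758; p = √p² = 7.376026; φ = atan2(cos β − cos α, d + sin α − sin β) = -0.000251 rad; t = (φ − α) mod 2π = 3.351816 rad, q = (β − φ) mod 2π = 3.343267 rad → L = 1.59·(3.351816 + 7.376026 + 3.343267) = 1.59·14.071109 = 22.373063 m
RSR: p² = 2 + d² − 2cos(α−β) + 2d(sin β − sin α) = 43.008021; p = √p² = 6.558050; φ = atan2(cos α − cos β, d − sin α + sin β) = 0.000282 rad; t = (α − φ) mod 2π = 2.930836 rad, q = (φ − β) mod 2π = 2.940451 rad → L = 1.59·(2.930836 + 6.558050 + 2.940451) = 1.59·12.429338 = 19.762647 m
LSR: p² = d² − 2 + 2cos(α−β) + 2d(sin α + sin β) = 48.495790; p = √p² = 6.963892; φ = atan2(−cos α − cos β, d + sin α + sin β) − atan2(−2, p) = 0.553271 rad; t = (φ − α) mod 2π = 3.905338 rad, q = (φ − β) mod 2π = 3.493440 rad → L = 1.59·(3.905338 + 6.963892 + 3.493440) = 1.59·14.362669 = 22.836644 m
RSL: p² = d² − 2 + 2cos(α−β) − 2d(sin α + sin β) = 48.248891; p = √p² = 6.946142; φ = atan2(cos α + cos β, d − sin α − sin β) − atan2(2, p) = -0.554611 rad; t = (α − φ) mod 2π = 3.485729 rad, q = (β − φ) mod 2π = 3.897627 rad → L = 1.59·(3.485729 + 6.946142 + 3.897627) = 1.59·14.329498 = 22.783902 m
RLR: c = (6 − d² + 2cos(α−β) + 2d(sin α − sin β))/8 = -4.376003, |c| > 1 → infeasible
LRL: c = (6 − d² + 2cos(α−β) − 2d(sin α − sin β))/8 = -5.800720, |c| > 1 → infeasible
Shortest: RSR with L = 19.762647 m ≈ 19.7626 m
Convert RSR to answer units (arcs ×180/π): t = 2.930836·180/π = 167.9245°, p = ρ·p = 1.59·6.558050 = 10.4273 m, q = 2.940451·180/π = 168.4755°, L = 19.7626 m.

RSR: t = 167.9245°, p = 10.4273 m, q = 168.4755°, L = 19.7626 m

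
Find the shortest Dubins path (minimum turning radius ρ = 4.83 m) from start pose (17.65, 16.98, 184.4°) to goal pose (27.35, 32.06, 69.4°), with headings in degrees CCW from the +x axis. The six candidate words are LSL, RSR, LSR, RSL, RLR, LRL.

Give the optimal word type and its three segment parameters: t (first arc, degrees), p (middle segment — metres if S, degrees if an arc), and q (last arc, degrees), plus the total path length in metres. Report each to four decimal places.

Let ψ = atan2(Δy, Δx) = atan2(15.08, 9.70) = 57.2494° be the start→goal bearing.
Normalize: d = |goal − start| / ρ = 17.930321/4.83 = 3.712282, α = (θ_start − ψ) mod 360° = 127.1506° = 2.219196 rad, β = (θ_goal − ψ) mod 360° = 12.1506° = 0.212068 rad.
Common terms: sin α = 0.797051, cos α = -0.603912, sin β = 0.210482, cos β = 0.977598, cos(α−β) = -0.422618, d² = 13.781036. Work in radians in the unit-radius frame; every candidate has L = ρ·(t + p + q).
LSL: p² = 2 + d² − 2cos(α−β) + 2d(sin α − sin β) = 20.981293; p = √p² = 4.580534; φ = atan2(cos β − cos α, d + sin α − sin β) = 0.352524 rad; t = (φ − α) mod 2π = 4.416513 rad, q = (β − φ) mod 2π = 6.142729 rad → L = 4.83·(4.416513 + 4.580534 + 6.142729) = 4.83·15.139776 = 73.125119 m
RSR: p² = 2 + d² − 2cos(α−β) + 2d(sin β − sin α) = 12.271251; p = √p² = 3.503035; φ = atan2(cos α − cos β, d − sin α + sin β) = -0.468410 rad; t = (α − φ) mod 2π = 2.687607 rad, q = (φ − β) mod 2π = 5.602707 rad → L = 4.83·(2.687607 + 3.503035 + 5.602707) = 4.83·11.793349 = 56.961873 m
LSR: p² = d² − 2 + 2cos(α−β) + 2d(sin α + sin β) = 18.416290; p = √p² = 4.291421; φ = atan2(−cos α − cos β, d + sin α + sin β) − atan2(−2, p) = 0.357108 rad; t = (φ − α) mod 2π = 4.421097 rad, q = (φ − β) mod 2π = 0.145041 rad → L = 4.83·(4.421097 + 4.291421 + 0.145041) = 4.83·8.857559 = 42.782008 m
RSL: p² = d² − 2 + 2cos(α−β) − 2d(sin α + sin β) = 3.455308; p = √p² = 1.858846; φ = atan2(cos α + cos β, d − sin α − sin β) − atan2(2, p) = -0.684671 rad; t = (α − φ) mod 2π = 2.903868 rad, q = (β − φ) mod 2π = 0.896739 rad → L = 4.83·(2.903868 + 1.858846 + 0.896739) = 4.83·5.659452 = 27.335155 m
RLR: c = (6 − d² + 2cos(α−β) + 2d(sin α − sin β))/8 = -0.533906; p = 2π − arccos c = 4.149175 rad; φ = atan2(cos α − cos β, d − sin α + sin β) = -0.468410 rad; t = (α − φ + p/2) mod 2π = 4.762194 rad, q = (α − β − t + p) mod 2π = 1.394109 rad → L = 4.83·(4.762194 + 4.149175 + 1.394109) = 4.83·10.305479 = 49.775463 m
LRL: c = (6 − d² + 2cos(α−β) − 2d(sin α − sin β))/8 = -1.622662, |c| > 1 → infeasible
Shortest: RSL with L = 27.335155 m ≈ 27.3352 m
Convert RSL to answer units (arcs ×180/π): t = 2.903868·180/π = 166.3794°, p = ρ·p = 4.83·1.858846 = 8.9782 m, q = 0.896739·180/π = 51.3794°, L = 27.3352 m.

RSL: t = 166.3794°, p = 8.9782 m, q = 51.3794°, L = 27.3352 m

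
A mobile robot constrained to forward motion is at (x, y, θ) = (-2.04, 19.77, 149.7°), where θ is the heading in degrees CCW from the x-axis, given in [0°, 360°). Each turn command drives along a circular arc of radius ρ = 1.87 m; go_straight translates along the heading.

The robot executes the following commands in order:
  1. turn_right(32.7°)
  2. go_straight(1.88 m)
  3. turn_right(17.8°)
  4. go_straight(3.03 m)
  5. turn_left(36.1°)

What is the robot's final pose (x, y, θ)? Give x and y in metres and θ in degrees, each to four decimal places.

set_pose: (x, y, θ) = (-2.0400, 19.7700, 149.7000°), ρ = 1.87
turn_right(32.7°): centre at ρ to the right, rotate −32.7° → (-2.7627, 20.5356, 117.0000°)
go_straight(1.88): x += 1.88·cos θ, y += 1.88·sin θ → (-3.6162, 22.2107, 117.0000°)
turn_right(17.8°): centre at ρ to the right, rotate −17.8° → (-3.7960, 22.7607, 99.2000°)
go_straight(3.03): x += 3.03·cos θ, y += 3.03·sin θ → (-4.2804, 25.7517, 99.2000°)
turn_left(36.1°): centre at ρ to the left, rotate +36.1° → (-4.8110, 26.7819, 135.3000°)

(-4.8110, 26.7819, 135.3000°)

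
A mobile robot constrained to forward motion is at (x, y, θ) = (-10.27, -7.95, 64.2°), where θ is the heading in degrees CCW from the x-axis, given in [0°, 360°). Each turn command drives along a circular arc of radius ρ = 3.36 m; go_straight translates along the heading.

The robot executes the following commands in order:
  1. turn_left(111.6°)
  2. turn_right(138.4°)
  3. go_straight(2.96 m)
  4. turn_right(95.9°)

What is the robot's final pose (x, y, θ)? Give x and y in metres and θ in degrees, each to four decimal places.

(-7.5866, 3.7678, 301.5000°)

set_pose: (x, y, θ) = (-10.2700, -7.9500, 64.2000°), ρ = 3.36
turn_left(111.6°): centre at ρ to the left, rotate +111.6° → (-13.0490, -3.1366, 175.8000°)
turn_right(138.4°): centre at ρ to the right, rotate −138.4° → (-14.8437, 2.8836, 37.4000°)
go_straight(2.96): x += 2.96·cos θ, y += 2.96·sin θ → (-12.4922, 4.6814, 37.4000°)
turn_right(95.9°): centre at ρ to the right, rotate −95.9° → (-7.5866, 3.7678, -58.5000° ≡ 301.5000°)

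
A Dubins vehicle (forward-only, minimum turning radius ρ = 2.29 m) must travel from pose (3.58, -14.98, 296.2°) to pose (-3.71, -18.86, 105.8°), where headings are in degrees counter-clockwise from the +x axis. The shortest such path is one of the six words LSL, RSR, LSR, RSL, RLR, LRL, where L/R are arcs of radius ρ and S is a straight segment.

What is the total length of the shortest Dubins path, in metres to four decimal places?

Let ψ = atan2(Δy, Δx) = atan2(-3.88, -7.29) = -151.9765° be the start→goal bearing.
Normalize: d = |goal − start| / ρ = 8.258238/2.29 = 3.606218, α = (θ_start − ψ) mod 360° = 88.1765° = 1.538970 rad, β = (θ_goal − ψ) mod 360° = 257.7765° = 4.499048 rad.
Common terms: sin α = 0.999494, cos α = 0.031821, sin β = -0.977329, cos β = -0.211726, cos(α−β) = -0.983571, d² = 13.004805. Work in radians in the unit-radius frame; every candidate has L = ρ·(t + p + q).
LSL: p² = 2 + d² − 2cos(α−β) + 2d(sin α − sin β) = 31.229654; p = √p² = 5.588350; φ = atan2(cos β − cos α, d + sin α − sin β) = -0.043595 rad; t = (φ − α) mod 2π = 4.700620 rad, q = (β − φ) mod 2π = 4.542643 rad → L = 2.29·(4.700620 + 5.588350 + 4.542643) = 2.29·14.831614 = 33.964395 m
RSR: p² = 2 + d² − 2cos(α−β) + 2d(sin β − sin α) = 2.714243; p = √p² = 1.647496; φ = atan2(cos α − cos β, d − sin α + sin β) = 0.148372 rad; t = (α − φ) mod 2π = 1.390598 rad, q = (φ − β) mod 2π = 1.932509 rad → L = 2.29·(1.390598 + 1.647496 + 1.932509) = 2.29·4.970603 = 11.382680 m
LSR: p² = d² − 2 + 2cos(α−β) + 2d(sin α + sin β) = 9.197522; p = √p² = 3.032742; φ = atan2(−cos α − cos β, d + sin α + sin β) − atan2(−2, p) = 0.632545 rad; t = (φ − α) mod 2π = 5.376761 rad, q = (φ − β) mod 2π = 2.416682 rad → L = 2.29·(5.376761 + 3.032742 + 2.416682) = 2.29·10.826185 = 24.791963 m
RSL: p² = d² − 2 + 2cos(α−β) − 2d(sin α + sin β) = 8.877802; p = √p² = 2.979564; φ = atan2(cos α + cos β, d − sin α − sin β) − atan2(2, p) = -0.641315 rad; t = (α − φ) mod 2π = 2.180285 rad, q = (β − φ) mod 2π = 5.140364 rad → L = 2.29·(2.180285 + 2.979564 + 5.140364) = 2.29·10.300213 = 23.587488 m
RLR: c = (6 − d² + 2cos(α−β) + 2d(sin α − sin β))/8 = 0.660720; p = 2π − arccos c = 5.434166 rad; φ = atan2(cos α − cos β, d − sin α + sin β) = 0.148372 rad; t = (α − φ + p/2) mod 2π = 4.107681 rad, q = (α − β − t + p) mod 2π = 4.649592 rad → L = 2.29·(4.107681 + 5.434166 + 4.649592) = 2.29·14.191439 = 32.498395 m
LRL: c = (6 − d² + 2cos(α−β) − 2d(sin α − sin β))/8 = -2.903707, |c| > 1 → infeasible
Shortest: RSR with L = 11.382680 m ≈ 11.3827 m

11.3827 m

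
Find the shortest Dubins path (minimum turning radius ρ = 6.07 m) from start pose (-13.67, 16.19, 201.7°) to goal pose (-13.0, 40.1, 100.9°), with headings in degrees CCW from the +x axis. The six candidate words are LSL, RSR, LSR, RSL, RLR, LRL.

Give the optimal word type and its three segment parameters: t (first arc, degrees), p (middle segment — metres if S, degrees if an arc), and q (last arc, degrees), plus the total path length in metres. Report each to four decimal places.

RSL: t = 145.8835°, p = 12.4529 m, q = 45.0835°, L = 32.6842 m

Let ψ = atan2(Δy, Δx) = atan2(23.91, 0.67) = 88.3949° be the start→goal bearing.
Normalize: d = |goal − start| / ρ = 23.919385/6.07 = 3.940591, α = (θ_start − ψ) mod 360° = 113.3051° = 1.977547 rad, β = (θ_goal − ψ) mod 360° = 12.5051° = 0.218255 rad.
Common terms: sin α = 0.918411, cos α = -0.395627, sin β = 0.216527, cos β = 0.976277, cos(α−β) = -0.187381, d² = 15.528255. Work in radians in the unit-radius frame; every candidate has L = ρ·(t + p + q).
LSL: p² = 2 + d² − 2cos(α−β) + 2d(sin α − sin β) = 23.434696; p = √p² = 4.840940; φ = atan2(cos β − cos α, d + sin α − sin β) = 0.287334 rad; t = (φ − α) mod 2π = 4.592972 rad, q = (β − φ) mod 2π = 6.214107 rad → L = 6.07·(4.592972 + 4.840940 + 6.214107) = 6.07·15.648018 = 94.983471 m
RSR: p² = 2 + d² − 2cos(α−β) + 2d(sin β − sin α) = 12.371339; p = √p² = 3.517291; φ = atan2(cos α − cos β, d − sin α + sin β) = -0.400681 rad; t = (α − φ) mod 2π = 2.378228 rad, q = (φ − β) mod 2π = 5.664249 rad → L = 6.07·(2.378228 + 3.517291 + 5.664249) = 6.07·11.559769 = 70.167795 m
LSR: p² = d² − 2 + 2cos(α−β) + 2d(sin α + sin β) = 22.098143; p = √p² = 4.700866; φ = atan2(−cos α − cos β, d + sin α + sin β) − atan2(−2, p) = 0.288348 rad; t = (φ − α) mod 2π = 4.593986 rad, q = (φ − β) mod 2π = 0.070093 rad → L = 6.07·(4.593986 + 4.700866 + 0.070093) = 6.07·9.364945 = 56.845218 m
RSL: p² = d² − 2 + 2cos(α−β) − 2d(sin α + sin β) = 4.208842; p = √p² = 2.051546; φ = atan2(cos α + cos β, d − sin α − sin β) − atan2(2, p) = -0.568600 rad; t = (α − φ) mod 2π = 2.546148 rad, q = (β − φ) mod 2π = 0.786856 rad → L = 6.07·(2.546148 + 2.051546 + 0.786856) = 6.07·5.384549 = 32.684215 m
RLR: c = (6 − d² + 2cos(α−β) + 2d(sin α − sin β))/8 = -0.546417; p = 2π − arccos c = 4.134308 rad; φ = atan2(cos α − cos β, d − sin α + sin β) = -0.400681 rad; t = (α − φ + p/2) mod 2π = 4.445383 rad, q = (α − β − t + p) mod 2π = 1.448218 rad → L = 6.07·(4.445383 + 4.134308 + 1.448218) = 6.07·10.027909 = 60.869407 m
LRL: c = (6 − d² + 2cos(α−β) − 2d(sin α − sin β))/8 = -1.929337, |c| > 1 → infeasible
Shortest: RSL with L = 32.684215 m ≈ 32.6842 m
Convert RSL to answer units (arcs ×180/π): t = 2.546148·180/π = 145.8835°, p = ρ·p = 6.07·2.051546 = 12.4529 m, q = 0.786856·180/π = 45.0835°, L = 32.6842 m.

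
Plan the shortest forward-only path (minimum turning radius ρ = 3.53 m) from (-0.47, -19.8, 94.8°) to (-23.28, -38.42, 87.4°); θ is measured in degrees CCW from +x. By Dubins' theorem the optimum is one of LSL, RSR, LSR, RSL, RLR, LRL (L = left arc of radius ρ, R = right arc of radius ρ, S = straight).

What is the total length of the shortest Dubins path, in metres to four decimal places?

42.3868 m

Let ψ = atan2(Δy, Δx) = atan2(-18.62, -22.81) = -140.7749° be the start→goal bearing.
Normalize: d = |goal − start| / ρ = 29.444872/3.53 = 8.341324, α = (θ_start − ψ) mod 360° = 235.5749° = 4.111558 rad, β = (θ_goal − ψ) mod 360° = 228.1749° = 3.982404 rad.
Common terms: sin α = -0.824866, cos α = -0.565328, sin β = -0.745184, cos β = -0.666858, cos(α−β) = 0.991671, d² = 69.577679. Work in radians in the unit-radius frame; every candidate has L = ρ·(t + p + q).
LSL: p² = 2 + d² − 2cos(α−β) + 2d(sin α − sin β) = 68.265031; p = √p² = 8.262266; φ = atan2(cos β − cos α, d + sin α − sin β) = -0.012289 rad; t = (φ − α) mod 2π = 2.159338 rad, q = (β − φ) mod 2π = 3.994693 rad → L = 3.53·(2.159338 + 8.262266 + 3.994693) = 3.53·14.416296 = 50.889526 m
RSR: p² = 2 + d² − 2cos(α−β) + 2d(sin β − sin α) = 70.923642; p = √p² = 8.421618; φ = atan2(cos α − cos β, d − sin α + sin β) = 0.012056 rad; t = (α − φ) mod 2π = 4.099502 rad, q = (φ − β) mod 2π = 2.312838 rad → L = 3.53·(4.099502 + 8.421618 + 2.312838) = 3.53·14.833957 = 52.363869 m
LSR: p² = d² − 2 + 2cos(α−β) + 2d(sin α + sin β) = 43.368419; p = √p² = 6.585470; φ = atan2(−cos α − cos β, d + sin α + sin β) − atan2(−2, p) = 0.474850 rad; t = (φ − α) mod 2π = 2.646477 rad, q = (φ − β) mod 2π = 2.775631 rad → L = 3.53·(2.646477 + 6.585470 + 2.775631) = 3.53·12.007578 = 42.386751 m
RSL: p² = d² − 2 + 2cos(α−β) − 2d(sin α + sin β) = 95.753624; p = √p² = 9.785378; φ = atan2(cos α + cos β, d − sin α − sin β) − atan2(2, p) = -0.325296 rad; t = (α − φ) mod 2π = 4.436854 rad, q = (β − φ) mod 2π = 4.307700 rad → L = 3.53·(4.436854 + 9.785378 + 4.307700) = 3.53·18.529932 = 65.410659 m
RLR: c = (6 − d² + 2cos(α−β) + 2d(sin α − sin β))/8 = -7.865455, |c| > 1 → infeasible
LRL: c = (6 − d² + 2cos(α−β) − 2d(sin α − sin β))/8 = -7.533129, |c| > 1 → infeasible
Shortest: LSR with L = 42.386751 m ≈ 42.3868 m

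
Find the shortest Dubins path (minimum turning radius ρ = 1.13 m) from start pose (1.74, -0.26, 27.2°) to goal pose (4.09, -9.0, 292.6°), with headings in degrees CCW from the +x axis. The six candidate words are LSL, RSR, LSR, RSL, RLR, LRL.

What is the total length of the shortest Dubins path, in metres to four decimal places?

Let ψ = atan2(Δy, Δx) = atan2(-8.74, 2.35) = -74.9503° be the start→goal bearing.
Normalize: d = |goal − start| / ρ = 9.050420/1.13 = 8.009221, α = (θ_start − ψ) mod 360° = 102.1503° = 1.782859 rad, β = (θ_goal − ψ) mod 360° = 7.5503° = 0.131778 rad.
Common terms: sin α = 0.977599, cos α = -0.210477, sin β = 0.131397, cos β = 0.991330, cos(α−β) = -0.080199, d² = 64.147623. Work in radians in the unit-radius frame; every candidate has L = ρ·(t + p + q).
LSL: p² = 2 + d² − 2cos(α−β) + 2d(sin α − sin β) = 79.862857; p = √p² = 8.936602; φ = atan2(cos β − cos α, d + sin α − sin β) = 0.134890 rad; t = (φ − α) mod 2π = 4.635216 rad, q = (β − φ) mod 2π = 6.280073 rad → L = 1.13·(4.635216 + 8.936602 + 6.280073) = 1.13·19.851891 = 22.432637 m
RSR: p² = 2 + d² − 2cos(α−β) + 2d(sin β − sin α) = 52.753185; p = √p² = 7.263139; φ = atan2(cos α − cos β, d − sin α + sin β) = -0.166231 rad; t = (α − φ) mod 2π = 1.949091 rad, q = (φ − β) mod 2π = 5.985176 rad → L = 1.13·(1.949091 + 7.263139 + 5.985176) = 1.13·15.197406 = 17.173068 m
LSR: p² = d² − 2 + 2cos(α−β) + 2d(sin α + sin β) = 79.751608; p = √p² = 8.930376; φ = atan2(−cos α − cos β, d + sin α + sin β) − atan2(−2, p) = 0.134891 rad; t = (φ − α) mod 2π = 4.635217 rad, q = (φ − β) mod 2π = 0.003113 rad → L = 1.13·(4.635217 + 8.930376 + 0.003113) = 1.13·13.568706 = 15.332638 m
RSL: p² = d² − 2 + 2cos(α−β) − 2d(sin α + sin β) = 44.222842; p = √p² = 6.650026; φ = atan2(cos α + cos β, d − sin α − sin β) − atan2(2, p) = -0.179461 rad; t = (α − φ) mod 2π = 1.962321 rad, q = (β − φ) mod 2π = 0.311239 rad → L = 1.13·(1.962321 + 6.650026 + 0.311239) = 1.13·8.923586 = 10.083652 m
RLR: c = (6 − d² + 2cos(α−β) + 2d(sin α − sin β))/8 = -5.594148, |c| > 1 → infeasible
LRL: c = (6 − d² + 2cos(α−β) − 2d(sin α − sin β))/8 = -8.982857, |c| > 1 → infeasible
Shortest: RSL with L = 10.083652 m ≈ 10.0837 m

10.0837 m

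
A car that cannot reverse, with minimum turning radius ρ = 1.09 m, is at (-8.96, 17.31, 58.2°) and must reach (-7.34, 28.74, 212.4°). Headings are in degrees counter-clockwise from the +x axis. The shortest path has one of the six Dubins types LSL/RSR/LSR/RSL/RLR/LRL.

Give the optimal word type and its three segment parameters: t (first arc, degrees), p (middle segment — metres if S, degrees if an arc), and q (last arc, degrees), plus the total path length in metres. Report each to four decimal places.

Let ψ = atan2(Δy, Δx) = atan2(11.43, 1.62) = 81.9331° be the start→goal bearing.
Normalize: d = |goal − start| / ρ = 11.544232/1.09 = 10.591039, α = (θ_start − ψ) mod 360° = 336.2669° = 5.868965 rad, β = (θ_goal − ψ) mod 360° = 130.4669° = 2.277078 rad.
Common terms: sin α = -0.402476, cos α = 0.915430, sin β = 0.760781, cos β = -0.649009, cos(α−β) = -0.900319, d² = 112.170104. Work in radians in the unit-radius frame; every candidate has L = ρ·(t + p + q).
LSL: p² = 2 + d² − 2cos(α−β) + 2d(sin α − sin β) = 91.330544; p = √p² = 9.556702; φ = atan2(cos β − cos α, d + sin α − sin β) = -0.164441 rad; t = (φ − α) mod 2π = 0.249779 rad, q = (β − φ) mod 2π = 2.441518 rad → L = 1.09·(0.249779 + 9.556702 + 2.441518) = 1.09·12.247999 = 13.350319 m
RSR: p² = 2 + d² − 2cos(α−β) + 2d(sin β − sin α) = 140.610938; p = √p² = 11.857948; φ = atan2(cos α − cos β, d − sin α + sin β) = 0.132317 rad; t = (α − φ) mod 2π = 5.736648 rad, q = (φ − β) mod 2π = 4.138425 rad → L = 1.09·(5.736648 + 11.857948 + 4.138425) = 1.09·21.733021 = 23.688993 m
LSR: p² = d² − 2 + 2cos(α−β) + 2d(sin α + sin β) = 115.959099; p = √p² = 10.768431; φ = atan2(−cos α − cos β, d + sin α + sin β) − atan2(−2, p) = 0.159308 rad; t = (φ − α) mod 2π = 0.573528 rad, q = (φ − β) mod 2π = 4.165416 rad → L = 1.09·(0.573528 + 10.768431 + 4.165416) = 1.09·15.507375 = 16.903039 m
RSL: p² = d² − 2 + 2cos(α−β) − 2d(sin α + sin β) = 100.779833; p = √p² = 10.038916; φ = atan2(cos α + cos β, d − sin α − sin β) − atan2(2, p) = -0.170620 rad; t = (α − φ) mod 2π = 6.039585 rad, q = (β − φ) mod 2π = 2.447697 rad → L = 1.09·(6.039585 + 10.038916 + 2.447697) = 1.09·18.526198 = 20.193556 m
RLR: c = (6 − d² + 2cos(α−β) + 2d(sin α − sin β))/8 = -16.576367, |c| > 1 → infeasible
LRL: c = (6 − d² + 2cos(α−β) − 2d(sin α − sin β))/8 = -10.416318, |c| > 1 → infeasible
Shortest: LSL with L = 13.350319 m ≈ 13.3503 m
Convert LSL to answer units (arcs ×180/π): t = 0.249779·180/π = 14.3113°, p = ρ·p = 1.09·9.556702 = 10.4168 m, q = 2.441518·180/π = 139.8887°, L = 13.3503 m.

LSL: t = 14.3113°, p = 10.4168 m, q = 139.8887°, L = 13.3503 m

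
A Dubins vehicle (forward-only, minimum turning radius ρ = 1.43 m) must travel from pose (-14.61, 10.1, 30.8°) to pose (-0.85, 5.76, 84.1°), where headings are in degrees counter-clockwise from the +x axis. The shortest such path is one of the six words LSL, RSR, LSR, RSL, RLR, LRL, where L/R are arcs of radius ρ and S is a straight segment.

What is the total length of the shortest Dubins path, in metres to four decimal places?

15.9042 m

Let ψ = atan2(Δy, Δx) = atan2(-4.34, 13.76) = -17.5056° be the start→goal bearing.
Normalize: d = |goal − start| / ρ = 14.428208/1.43 = 10.089656, α = (θ_start − ψ) mod 360° = 48.3056° = 0.843092 rad, β = (θ_goal − ψ) mod 360° = 101.6056° = 1.773353 rad.
Common terms: sin α = 0.746704, cos α = 0.665157, sin β = 0.979555, cos β = -0.201174, cos(α−β) = 0.597625, d² = 101.801164. Work in radians in the unit-radius frame; every candidate has L = ρ·(t + p + q).
LSL: p² = 2 + d² − 2cos(α−β) + 2d(sin α − sin β) = 97.907124; p = √p² = 9.894803; φ = atan2(cos β − cos α, d + sin α − sin β) = -0.087666 rad; t = (φ − α) mod 2π = 5.352426 rad, q = (β − φ) mod 2π = 1.861019 rad → L = 1.43·(5.352426 + 9.894803 + 1.861019) = 1.43·17.108249 = 24.464796 m
RSR: p² = 2 + d² − 2cos(α−β) + 2d(sin β − sin α) = 107.304703; p = √p² = 10.358798; φ = atan2(cos α − cos β, d − sin α + sin β) = 0.083730 rad; t = (α − φ) mod 2π = 0.759362 rad, q = (φ − β) mod 2π = 4.593563 rad → L = 1.43·(0.759362 + 10.358798 + 4.593563) = 1.43·15.711723 = 22.467764 m
LSR: p² = d² − 2 + 2cos(α−β) + 2d(sin α + sin β) = 135.831136; p = √p² = 11.654662; φ = atan2(−cos α − cos β, d + sin α + sin β) − atan2(−2, p) = 0.130702 rad; t = (φ − α) mod 2π = 5.570795 rad, q = (φ − β) mod 2π = 4.640535 rad → L = 1.43·(5.570795 + 11.654662 + 4.640535) = 1.43·21.865992 = 31.268368 m
RSL: p² = d² − 2 + 2cos(α−β) − 2d(sin α + sin β) = 66.161692; p = √p² = 8.133984; φ = atan2(cos α + cos β, d − sin α − sin β) − atan2(2, p) = -0.185678 rad; t = (α − φ) mod 2π = 1.028771 rad, q = (β − φ) mod 2π = 1.959031 rad → L = 1.43·(1.028771 + 8.133984 + 1.959031) = 1.43·11.121786 = 15.904153 m
RLR: c = (6 − d² + 2cos(α−β) + 2d(sin α − sin β))/8 = -12.413088, |c| > 1 → infeasible
LRL: c = (6 − d² + 2cos(α−β) − 2d(sin α − sin β))/8 = -11.238390, |c| > 1 → infeasible
Shortest: RSL with L = 15.904153 m ≈ 15.9042 m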